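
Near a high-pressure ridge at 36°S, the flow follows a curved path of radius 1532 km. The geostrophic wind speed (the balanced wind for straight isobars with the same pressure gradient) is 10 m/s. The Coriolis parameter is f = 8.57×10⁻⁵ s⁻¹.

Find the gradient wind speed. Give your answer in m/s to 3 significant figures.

10.9 m/s

Around a high, pressure-gradient force acts outward with centrifugal, so Coriolis balances both:
fV = (1/ρ)|∂P/∂n| + V²/R  →  V² − fR·V + fR·V_g = 0
With fR = 8.57×10⁻⁵ × 1532×10³ m = 131 m/s:
V = [fR − √((fR)² − 4 fR V_g)]/2 = [131 − √(131² − 4×131×10)]/2 = 10.9 m/s
Supergeostrophic (V > V_g = 10 m/s), as expected around a high.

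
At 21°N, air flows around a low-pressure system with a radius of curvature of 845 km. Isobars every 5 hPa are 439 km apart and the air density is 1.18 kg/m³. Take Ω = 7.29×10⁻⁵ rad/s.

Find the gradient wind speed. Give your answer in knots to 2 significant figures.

27 knots

Coriolis parameter at 21°N:
f = 2Ω sin φ = 2 × 7.29×10⁻⁵ × sin 21° = 5.23×10⁻⁵ s⁻¹
Pressure gradient: |∂P/∂n| = 500 Pa / 439000 m = 1.14×10⁻³ Pa/m
Geostrophic speed: V_g = |∂P/∂n|/(fρ) = 1.14×10⁻³/(5.23×10⁻⁵ × 1.18) = 18.5 m/s
Around a low, centrifugal force acts outward with Coriolis, so pressure-gradient force balances both:
(1/ρ)|∂P/∂n| = fV + V²/R  →  V² + fR·V − fR·V_g = 0
With fR = 5.23×10⁻⁵ × 845×10³ m = 44.2 m/s:
V = [−fR + √((fR)² + 4 fR V_g)]/2 = [−44.2 + √(44.2² + 4×44.2×18.5)]/2 = 14 m/s
Subgeostrophic (V < V_g = 18.5 m/s), as expected around a low.
Converting: 14 m/s × 1.944 = 27 knots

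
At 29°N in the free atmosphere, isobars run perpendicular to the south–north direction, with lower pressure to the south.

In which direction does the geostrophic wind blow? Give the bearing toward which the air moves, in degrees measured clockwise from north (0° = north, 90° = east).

270°

The pressure-gradient force points toward the south (bearing 180°).
Geostrophic balance: in the Northern Hemisphere the Coriolis force deflects motion to the right, so the geostrophic wind blows 90° to the right of the pressure-gradient force (low pressure on the left).
Rotating 180° by 90° clockwise gives 270° — the wind blows toward the west.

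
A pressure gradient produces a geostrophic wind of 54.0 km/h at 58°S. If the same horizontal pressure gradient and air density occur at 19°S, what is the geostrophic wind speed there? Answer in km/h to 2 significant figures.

140 km/h

With the same pressure gradient and density, V_g ∝ 1/f ∝ 1/sin φ.
V₂ = V₁ · sin φ₁ / sin φ₂ = 54.0 × sin 58° / sin 19°
V₂ = 54.0 × 0.8480/0.3256 = 140 km/h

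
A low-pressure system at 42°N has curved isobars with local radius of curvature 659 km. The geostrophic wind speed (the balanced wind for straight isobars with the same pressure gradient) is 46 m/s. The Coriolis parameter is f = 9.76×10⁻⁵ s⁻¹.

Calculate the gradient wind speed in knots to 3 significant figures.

Around a low, centrifugal force acts outward with Coriolis, so pressure-gradient force balances both:
(1/ρ)|∂P/∂n| = fV + V²/R  →  V² + fR·V − fR·V_g = 0
With fR = 9.76×10⁻⁵ × 659×10³ m = 64.3 m/s:
V = [−fR + √((fR)² + 4 fR V_g)]/2 = [−64.3 + √(64.3² + 4×64.3×46)]/2 = 31 m/s
Subgeostrophic (V < V_g = 46 m/s), as expected around a low.
Converting: 31 m/s × 1.944 = 60.3 knots

60.3 knots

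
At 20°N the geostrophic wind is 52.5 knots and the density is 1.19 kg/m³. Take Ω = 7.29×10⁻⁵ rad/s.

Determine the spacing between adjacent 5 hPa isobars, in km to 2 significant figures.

Coriolis parameter at 20°N:
f = 2Ω sin φ = 2 × 7.29×10⁻⁵ × sin 20° = 4.99×10⁻⁵ s⁻¹
Wind speed in SI: 52.5 knots = 27.0 m/s
Geostrophic balance rearranged: |∂P/∂n| = f ρ V_g
|∂P/∂n| = 4.99×10⁻⁵ × 1.19 × 27.0 = 1.60×10⁻³ Pa/m
Isobar spacing: Δn = ΔP/|∂P/∂n| = 500 Pa / 1.60×10⁻³ Pa/m = 311973 m ≈ 310 km

310 km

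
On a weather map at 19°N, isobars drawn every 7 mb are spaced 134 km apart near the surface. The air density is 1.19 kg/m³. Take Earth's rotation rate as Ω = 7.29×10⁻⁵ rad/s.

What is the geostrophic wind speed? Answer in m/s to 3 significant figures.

92.5 m/s

Coriolis parameter at 19°N:
f = 2Ω sin φ = 2 × 7.29×10⁻⁵ × sin 19° = 4.75×10⁻⁵ s⁻¹
Pressure gradient: |∂P/∂n| = 700 Pa / 134000 m = 5.22×10⁻³ Pa/m
Geostrophic balance (pressure-gradient force = Coriolis force):
V_g = (1/(fρ)) |∂P/∂n| = 5.22×10⁻³ / (4.75×10⁻⁵ × 1.19) = 92.5 m/s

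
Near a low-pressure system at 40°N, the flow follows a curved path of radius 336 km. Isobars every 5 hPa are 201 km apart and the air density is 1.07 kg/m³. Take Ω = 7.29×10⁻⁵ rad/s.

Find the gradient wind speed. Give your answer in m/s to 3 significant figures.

16.3 m/s

Coriolis parameter at 40°N:
f = 2Ω sin φ = 2 × 7.29×10⁻⁵ × sin 40° = 9.37×10⁻⁵ s⁻¹
Pressure gradient: |∂P/∂n| = 500 Pa / 201000 m = 2.49×10⁻³ Pa/m
Geostrophic speed: V_g = |∂P/∂n|/(fρ) = 2.49×10⁻³/(9.37×10⁻⁵ × 1.07) = 24.8 m/s
Around a low, centrifugal force acts outward with Coriolis, so pressure-gradient force balances both:
(1/ρ)|∂P/∂n| = fV + V²/R  →  V² + fR·V − fR·V_g = 0
With fR = 9.37×10⁻⁵ × 336×10³ m = 31.5 m/s:
V = [−fR + √((fR)² + 4 fR V_g)]/2 = [−31.5 + √(31.5² + 4×31.5×24.8)]/2 = 16.3 m/s
Subgeostrophic (V < V_g = 24.8 m/s), as expected around a low.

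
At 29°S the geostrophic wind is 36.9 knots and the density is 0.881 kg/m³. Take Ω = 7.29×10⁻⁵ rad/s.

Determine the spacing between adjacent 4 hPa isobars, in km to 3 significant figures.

338 km

Coriolis parameter at 29°S:
f = 2Ω sin φ = 2 × 7.29×10⁻⁵ × sin 29° = 7.07×10⁻⁵ s⁻¹
Wind speed in SI: 36.9 knots = 19.0 m/s
Geostrophic balance rearranged: |∂P/∂n| = f ρ V_g
|∂P/∂n| = 7.07×10⁻⁵ × 0.881 × 19.0 = 1.18×10⁻³ Pa/m
Isobar spacing: Δn = ΔP/|∂P/∂n| = 400 Pa / 1.18×10⁻³ Pa/m = 338369 m ≈ 338 km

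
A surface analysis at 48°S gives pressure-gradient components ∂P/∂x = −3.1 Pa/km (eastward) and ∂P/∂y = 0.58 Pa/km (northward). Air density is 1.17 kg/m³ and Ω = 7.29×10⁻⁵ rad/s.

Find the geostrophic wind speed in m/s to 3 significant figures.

Coriolis parameter at 48°S:
f = 2Ω sin φ = 2 × 7.29×10⁻⁵ × sin 48° = 1.08×10⁻⁴ s⁻¹
In the Southern Hemisphere f is negative: f = −1.08×10⁻⁴ s⁻¹.
Component geostrophic relations (x east, y north):
u_g = −(1/(fρ)) ∂P/∂y,  v_g = (1/(fρ)) ∂P/∂x
u_g = −(0.58×10⁻³)/(−1.08×10⁻⁴ × 1.17) = 4.58 m/s;  v_g = (−3.1×10⁻³)/(−1.08×10⁻⁴ × 1.17) = 24.5 m/s
|V_g| = √(u_g² + v_g²) = 24.9 m/s

24.9 m/s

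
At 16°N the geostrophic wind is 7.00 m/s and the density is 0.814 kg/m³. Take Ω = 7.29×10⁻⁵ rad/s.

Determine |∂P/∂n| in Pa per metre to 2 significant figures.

2.3×10⁻⁴ Pa/m

Coriolis parameter at 16°N:
f = 2Ω sin φ = 2 × 7.29×10⁻⁵ × sin 16° = 4.02×10⁻⁵ s⁻¹
Geostrophic balance rearranged: |∂P/∂n| = f ρ V_g
|∂P/∂n| = 4.02×10⁻⁵ × 0.814 × 7.00 = 2.29×10⁻⁴ Pa/m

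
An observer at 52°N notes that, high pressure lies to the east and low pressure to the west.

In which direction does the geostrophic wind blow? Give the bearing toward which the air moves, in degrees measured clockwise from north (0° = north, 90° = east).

The pressure-gradient force points toward the west (bearing 270°).
Geostrophic balance: in the Northern Hemisphere the Coriolis force deflects motion to the right, so the geostrophic wind blows 90° to the right of the pressure-gradient force (low pressure on the left).
Rotating 270° by 90° clockwise gives 000° — the wind blows toward the north.

000°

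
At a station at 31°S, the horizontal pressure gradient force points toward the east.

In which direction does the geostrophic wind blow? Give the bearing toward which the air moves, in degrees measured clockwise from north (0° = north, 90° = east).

000°

The pressure-gradient force points toward the east (bearing 090°).
Geostrophic balance: in the Southern Hemisphere the Coriolis force deflects motion to the left, so the geostrophic wind blows 90° to the left of the pressure-gradient force (low pressure on the right).
Rotating 090° by 90° counterclockwise gives 000° — the wind blows toward the north.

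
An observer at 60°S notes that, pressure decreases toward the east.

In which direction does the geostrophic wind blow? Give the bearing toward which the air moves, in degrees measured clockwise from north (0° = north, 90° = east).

000°

The pressure-gradient force points toward the east (bearing 090°).
Geostrophic balance: in the Southern Hemisphere the Coriolis force deflects motion to the left, so the geostrophic wind blows 90° to the left of the pressure-gradient force (low pressure on the right).
Rotating 090° by 90° counterclockwise gives 000° — the wind blows toward the north.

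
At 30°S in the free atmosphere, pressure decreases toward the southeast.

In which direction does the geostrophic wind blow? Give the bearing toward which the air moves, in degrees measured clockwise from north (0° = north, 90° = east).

The pressure-gradient force points toward the southeast (bearing 135°).
Geostrophic balance: in the Southern Hemisphere the Coriolis force deflects motion to the left, so the geostrophic wind blows 90° to the left of the pressure-gradient force (low pressure on the right).
Rotating 135° by 90° counterclockwise gives 045° — the wind blows toward the northeast.

045°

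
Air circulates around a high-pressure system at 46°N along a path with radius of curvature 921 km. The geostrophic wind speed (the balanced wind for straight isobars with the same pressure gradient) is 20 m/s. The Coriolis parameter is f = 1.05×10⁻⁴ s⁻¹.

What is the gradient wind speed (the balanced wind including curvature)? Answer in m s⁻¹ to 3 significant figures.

28.3 m s⁻¹

Around a high, pressure-gradient force acts outward with centrifugal, so Coriolis balances both:
fV = (1/ρ)|∂P/∂n| + V²/R  →  V² − fR·V + fR·V_g = 0
With fR = 1.05×10⁻⁴ × 921×10³ m = 96.7 m/s:
V = [fR − √((fR)² − 4 fR V_g)]/2 = [96.7 − √(96.7² − 4×96.7×20)]/2 = 28.3 m/s
Supergeostrophic (V > V_g = 20 m/s), as expected around a high.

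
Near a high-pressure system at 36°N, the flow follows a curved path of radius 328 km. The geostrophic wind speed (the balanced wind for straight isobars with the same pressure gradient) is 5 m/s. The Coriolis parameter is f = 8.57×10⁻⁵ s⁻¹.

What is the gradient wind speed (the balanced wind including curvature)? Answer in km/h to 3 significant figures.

Around a high, pressure-gradient force acts outward with centrifugal, so Coriolis balances both:
fV = (1/ρ)|∂P/∂n| + V²/R  →  V² − fR·V + fR·V_g = 0
With fR = 8.57×10⁻⁵ × 328×10³ m = 28.1 m/s:
V = [fR − √((fR)² − 4 fR V_g)]/2 = [28.1 − √(28.1² − 4×28.1×5)]/2 = 6.51 m/s
Supergeostrophic (V > V_g = 5 m/s), as expected around a high.
Converting: 6.51 m/s × 3.6 = 23.4 km/h

23.4 km/h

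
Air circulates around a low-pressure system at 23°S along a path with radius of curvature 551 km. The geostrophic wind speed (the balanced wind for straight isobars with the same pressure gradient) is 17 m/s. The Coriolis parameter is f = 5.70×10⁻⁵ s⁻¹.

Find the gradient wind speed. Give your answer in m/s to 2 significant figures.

12 m/s

Around a low, centrifugal force acts outward with Coriolis, so pressure-gradient force balances both:
(1/ρ)|∂P/∂n| = fV + V²/R  →  V² + fR·V − fR·V_g = 0
With fR = 5.70×10⁻⁵ × 551×10³ m = 31.4 m/s:
V = [−fR + √((fR)² + 4 fR V_g)]/2 = [−31.4 + √(31.4² + 4×31.4×17)]/2 = 12.2 m/s
Subgeostrophic (V < V_g = 17 m/s), as expected around a low.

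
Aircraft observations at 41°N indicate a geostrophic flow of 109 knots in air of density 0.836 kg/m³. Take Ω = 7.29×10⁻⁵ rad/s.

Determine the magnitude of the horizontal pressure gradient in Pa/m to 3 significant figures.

4.48×10⁻³ Pa/m

Coriolis parameter at 41°N:
f = 2Ω sin φ = 2 × 7.29×10⁻⁵ × sin 41° = 9.57×10⁻⁵ s⁻¹
Wind speed in SI: 109 knots = 56.1 m/s
Geostrophic balance rearranged: |∂P/∂n| = f ρ V_g
|∂P/∂n| = 9.57×10⁻⁵ × 0.836 × 56.1 = 4.48×10⁻³ Pa/m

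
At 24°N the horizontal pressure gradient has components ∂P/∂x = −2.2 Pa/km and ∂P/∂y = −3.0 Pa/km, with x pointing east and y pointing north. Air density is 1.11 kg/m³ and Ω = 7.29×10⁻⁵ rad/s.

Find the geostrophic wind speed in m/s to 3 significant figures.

56.5 m/s

Coriolis parameter at 24°N:
f = 2Ω sin φ = 2 × 7.29×10⁻⁵ × sin 24° = 5.93×10⁻⁵ s⁻¹
Component geostrophic relations (x east, y north):
u_g = −(1/(fρ)) ∂P/∂y,  v_g = (1/(fρ)) ∂P/∂x
u_g = −(−3.0×10⁻³)/(5.93×10⁻⁵ × 1.11) = 45.6 m/s;  v_g = (−2.2×10⁻³)/(5.93×10⁻⁵ × 1.11) = −33.4 m/s
|V_g| = √(u_g² + v_g²) = 56.5 m/s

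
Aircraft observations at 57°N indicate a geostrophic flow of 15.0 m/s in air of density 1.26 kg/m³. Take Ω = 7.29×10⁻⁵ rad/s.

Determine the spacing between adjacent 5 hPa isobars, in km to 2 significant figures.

220 km

Coriolis parameter at 57°N:
f = 2Ω sin φ = 2 × 7.29×10⁻⁵ × sin 57° = 1.22×10⁻⁴ s⁻¹
Geostrophic balance rearranged: |∂P/∂n| = f ρ V_g
|∂P/∂n| = 1.22×10⁻⁴ × 1.26 × 15.0 = 2.31×10⁻³ Pa/m
Isobar spacing: Δn = ΔP/|∂P/∂n| = 500 Pa / 2.31×10⁻³ Pa/m = 216351 m ≈ 220 km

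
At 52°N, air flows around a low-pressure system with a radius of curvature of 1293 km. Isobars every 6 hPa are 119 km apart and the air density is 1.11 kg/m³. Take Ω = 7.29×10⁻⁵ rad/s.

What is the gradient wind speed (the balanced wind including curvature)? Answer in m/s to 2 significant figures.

32 m/s

Coriolis parameter at 52°N:
f = 2Ω sin φ = 2 × 7.29×10⁻⁵ × sin 52° = 1.15×10⁻⁴ s⁻¹
Pressure gradient: |∂P/∂n| = 600 Pa / 119000 m = 5.04×10⁻³ Pa/m
Geostrophic speed: V_g = |∂P/∂n|/(fρ) = 5.04×10⁻³/(1.15×10⁻⁴ × 1.11) = 39.5 m/s
Around a low, centrifugal force acts outward with Coriolis, so pressure-gradient force balances both:
(1/ρ)|∂P/∂n| = fV + V²/R  →  V² + fR·V − fR·V_g = 0
With fR = 1.15×10⁻⁴ × 1293×10³ m = 149 m/s:
V = [−fR + √((fR)² + 4 fR V_g)]/2 = [−149 + √(149² + 4×149×39.5)]/2 = 32.4 m/s
Subgeostrophic (V < V_g = 39.5 m/s), as expected around a low.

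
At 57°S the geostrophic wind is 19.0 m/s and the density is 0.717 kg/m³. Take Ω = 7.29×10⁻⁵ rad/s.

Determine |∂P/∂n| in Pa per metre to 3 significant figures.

Coriolis parameter at 57°S:
f = 2Ω sin φ = 2 × 7.29×10⁻⁵ × sin 57° = 1.22×10⁻⁴ s⁻¹
Geostrophic balance rearranged: |∂P/∂n| = f ρ V_g
|∂P/∂n| = 1.22×10⁻⁴ × 0.717 × 19.0 = 1.67×10⁻³ Pa/m

1.67×10⁻³ Pa/m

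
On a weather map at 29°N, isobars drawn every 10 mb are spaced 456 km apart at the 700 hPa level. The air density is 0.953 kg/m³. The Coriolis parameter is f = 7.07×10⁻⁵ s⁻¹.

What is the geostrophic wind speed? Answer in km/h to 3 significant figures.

Pressure gradient: |∂P/∂n| = 1000 Pa / 456000 m = 2.19×10⁻³ Pa/m
Geostrophic balance (pressure-gradient force = Coriolis force):
V_g = (1/(fρ)) |∂P/∂n| = 2.19×10⁻³ / (7.07×10⁻⁵ × 0.953) = 32.5 m/s
Converting: 32.5 m/s × 3.6 = 117 km/h

117 km/h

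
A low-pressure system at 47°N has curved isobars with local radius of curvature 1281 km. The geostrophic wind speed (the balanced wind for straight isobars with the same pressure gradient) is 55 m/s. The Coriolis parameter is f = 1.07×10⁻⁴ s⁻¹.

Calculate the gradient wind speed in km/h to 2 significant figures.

150 km/h

Around a low, centrifugal force acts outward with Coriolis, so pressure-gradient force balances both:
(1/ρ)|∂P/∂n| = fV + V²/R  →  V² + fR·V − fR·V_g = 0
With fR = 1.07×10⁻⁴ × 1281×10³ m = 137 m/s:
V = [−fR + √((fR)² + 4 fR V_g)]/2 = [−137 + √(137² + 4×137×55)]/2 = 42.1 m/s
Subgeostrophic (V < V_g = 55 m/s), as expected around a low.
Converting: 42.1 m/s × 3.6 = 150 km/h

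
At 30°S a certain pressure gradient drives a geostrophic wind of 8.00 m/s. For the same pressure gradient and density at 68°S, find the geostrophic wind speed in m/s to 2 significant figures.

4.3 m/s

With the same pressure gradient and density, V_g ∝ 1/f ∝ 1/sin φ.
V₂ = V₁ · sin φ₁ / sin φ₂ = 8.00 × sin 30° / sin 68°
V₂ = 8.00 × 0.5000/0.9272 = 4.3 m/s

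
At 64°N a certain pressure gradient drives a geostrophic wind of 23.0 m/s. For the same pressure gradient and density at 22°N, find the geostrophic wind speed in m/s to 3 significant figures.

With the same pressure gradient and density, V_g ∝ 1/f ∝ 1/sin φ.
V₂ = V₁ · sin φ₁ / sin φ₂ = 23.0 × sin 64° / sin 22°
V₂ = 23.0 × 0.8988/0.3746 = 55.2 m/s

55.2 m/s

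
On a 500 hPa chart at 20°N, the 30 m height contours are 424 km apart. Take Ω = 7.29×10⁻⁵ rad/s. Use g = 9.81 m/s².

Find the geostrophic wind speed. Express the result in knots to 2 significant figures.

Coriolis parameter at 20°N:
f = 2Ω sin φ = 2 × 7.29×10⁻⁵ × sin 20° = 4.99×10⁻⁵ s⁻¹
Height gradient: |∂Z/∂n| = 30 m / 424000 m = 7.08×10⁻⁵
On a pressure surface, geostrophic balance gives V_g = (g/f)|∂Z/∂n|:
V_g = 9.81 × 7.08×10⁻⁵ / 4.99×10⁻⁵ = 13.9 m/s
Converting: 13.9 m/s × 1.944 = 27 knots

27 knots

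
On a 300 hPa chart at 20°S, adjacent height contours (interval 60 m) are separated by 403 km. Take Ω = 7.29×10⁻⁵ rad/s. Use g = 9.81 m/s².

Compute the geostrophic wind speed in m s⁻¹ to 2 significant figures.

Coriolis parameter at 20°S:
f = 2Ω sin φ = 2 × 7.29×10⁻⁵ × sin 20° = 4.99×10⁻⁵ s⁻¹
Height gradient: |∂Z/∂n| = 60 m / 403000 m = 1.49×10⁻⁴
On a pressure surface, geostrophic balance gives V_g = (g/f)|∂Z/∂n|:
V_g = 9.81 × 1.49×10⁻⁴ / 4.99×10⁻⁵ = 29.3 m/s

29 m s⁻¹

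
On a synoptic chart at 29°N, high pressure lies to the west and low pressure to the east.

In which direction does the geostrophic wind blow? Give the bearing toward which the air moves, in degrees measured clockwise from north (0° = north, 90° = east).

The pressure-gradient force points toward the east (bearing 090°).
Geostrophic balance: in the Northern Hemisphere the Coriolis force deflects motion to the right, so the geostrophic wind blows 90° to the right of the pressure-gradient force (low pressure on the left).
Rotating 090° by 90° clockwise gives 180° — the wind blows toward the south.

180°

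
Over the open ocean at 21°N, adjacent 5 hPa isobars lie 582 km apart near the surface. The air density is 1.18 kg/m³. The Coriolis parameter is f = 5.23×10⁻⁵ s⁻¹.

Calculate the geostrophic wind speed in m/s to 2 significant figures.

Pressure gradient: |∂P/∂n| = 500 Pa / 582000 m = 8.59×10⁻⁴ Pa/m
Geostrophic balance (pressure-gradient force = Coriolis force):
V_g = (1/(fρ)) |∂P/∂n| = 8.59×10⁻⁴ / (5.23×10⁻⁵ × 1.18) = 13.9 m/s

14 m/s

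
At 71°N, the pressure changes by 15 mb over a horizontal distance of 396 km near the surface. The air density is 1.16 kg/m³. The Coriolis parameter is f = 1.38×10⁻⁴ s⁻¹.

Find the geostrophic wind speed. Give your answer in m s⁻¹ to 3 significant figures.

23.7 m s⁻¹

Pressure gradient: |∂P/∂n| = 1500 Pa / 396000 m = 3.79×10⁻³ Pa/m
Geostrophic balance (pressure-gradient force = Coriolis force):
V_g = (1/(fρ)) |∂P/∂n| = 3.79×10⁻³ / (1.38×10⁻⁴ × 1.16) = 23.7 m/s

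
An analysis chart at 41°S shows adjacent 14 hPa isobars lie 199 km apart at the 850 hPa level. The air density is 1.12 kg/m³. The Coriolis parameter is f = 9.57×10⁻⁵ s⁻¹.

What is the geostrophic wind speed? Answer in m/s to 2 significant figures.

Pressure gradient: |∂P/∂n| = 1400 Pa / 199000 m = 7.04×10⁻³ Pa/m
Geostrophic balance (pressure-gradient force = Coriolis force):
V_g = (1/(fρ)) |∂P/∂n| = 7.04×10⁻³ / (9.57×10⁻⁵ × 1.12) = 65.6 m/s

66 m/s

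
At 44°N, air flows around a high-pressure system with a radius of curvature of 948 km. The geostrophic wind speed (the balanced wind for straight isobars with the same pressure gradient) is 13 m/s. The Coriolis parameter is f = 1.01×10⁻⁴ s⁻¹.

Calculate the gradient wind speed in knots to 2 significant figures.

30 knots

Around a high, pressure-gradient force acts outward with centrifugal, so Coriolis balances both:
fV = (1/ρ)|∂P/∂n| + V²/R  →  V² − fR·V + fR·V_g = 0
With fR = 1.01×10⁻⁴ × 948×10³ m = 95.7 m/s:
V = [fR − √((fR)² − 4 fR V_g)]/2 = [95.7 − √(95.7² − 4×95.7×13)]/2 = 15.5 m/s
Supergeostrophic (V > V_g = 13 m/s), as expected around a high.
Converting: 15.5 m/s × 1.944 = 30 knots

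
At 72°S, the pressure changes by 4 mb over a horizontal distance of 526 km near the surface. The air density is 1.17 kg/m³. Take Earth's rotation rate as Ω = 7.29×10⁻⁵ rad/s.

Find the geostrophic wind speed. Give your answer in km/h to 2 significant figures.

17 km/h

Coriolis parameter at 72°S:
f = 2Ω sin φ = 2 × 7.29×10⁻⁵ × sin 72° = 1.39×10⁻⁴ s⁻¹
Pressure gradient: |∂P/∂n| = 400 Pa / 526000 m = 7.60×10⁻⁴ Pa/m
Geostrophic balance (pressure-gradient force = Coriolis force):
V_g = (1/(fρ)) |∂P/∂n| = 7.60×10⁻⁴ / (1.39×10⁻⁴ × 1.17) = 4.69 m/s
Converting: 4.69 m/s × 3.6 = 17 km/h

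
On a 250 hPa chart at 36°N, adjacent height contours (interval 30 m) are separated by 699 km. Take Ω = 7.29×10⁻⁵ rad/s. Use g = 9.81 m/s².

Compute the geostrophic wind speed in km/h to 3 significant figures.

Coriolis parameter at 36°N:
f = 2Ω sin φ = 2 × 7.29×10⁻⁵ × sin 36° = 8.57×10⁻⁵ s⁻¹
Height gradient: |∂Z/∂n| = 30 m / 699000 m = 4.29×10⁻⁵
On a pressure surface, geostrophic balance gives V_g = (g/f)|∂Z/∂n|:
V_g = 9.81 × 4.29×10⁻⁵ / 8.57×10⁻⁵ = 4.91 m/s
Converting: 4.91 m/s × 3.6 = 17.7 km/h

17.7 km/h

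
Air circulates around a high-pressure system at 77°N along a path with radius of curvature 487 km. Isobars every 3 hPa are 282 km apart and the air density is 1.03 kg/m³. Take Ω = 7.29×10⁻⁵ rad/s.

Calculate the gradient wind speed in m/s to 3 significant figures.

Coriolis parameter at 77°N:
f = 2Ω sin φ = 2 × 7.29×10⁻⁵ × sin 77° = 1.42×10⁻⁴ s⁻¹
Pressure gradient: |∂P/∂n| = 300 Pa / 282000 m = 1.06×10⁻³ Pa/m
Geostrophic speed: V_g = |∂P/∂n|/(fρ) = 1.06×10⁻³/(1.42×10⁻⁴ × 1.03) = 7.27 m/s
Around a high, pressure-gradient force acts outward with centrifugal, so Coriolis balances both:
fV = (1/ρ)|∂P/∂n| + V²/R  →  V² − fR·V + fR·V_g = 0
With fR = 1.42×10⁻⁴ × 487×10³ m = 69.2 m/s:
V = [fR − √((fR)² − 4 fR V_g)]/2 = [69.2 − √(69.2² − 4×69.2×7.27)]/2 = 8.26 m/s
Supergeostrophic (V > V_g = 7.27 m/s), as expected around a high.

8.26 m/s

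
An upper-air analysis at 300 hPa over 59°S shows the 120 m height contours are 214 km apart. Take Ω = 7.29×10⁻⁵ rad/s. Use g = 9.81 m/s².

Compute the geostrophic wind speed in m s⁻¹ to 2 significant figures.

44 m s⁻¹

Coriolis parameter at 59°S:
f = 2Ω sin φ = 2 × 7.29×10⁻⁵ × sin 59° = 1.25×10⁻⁴ s⁻¹
Height gradient: |∂Z/∂n| = 120 m / 214000 m = 5.61×10⁻⁴
On a pressure surface, geostrophic balance gives V_g = (g/f)|∂Z/∂n|:
V_g = 9.81 × 5.61×10⁻⁴ / 1.25×10⁻⁴ = 44.0 m/s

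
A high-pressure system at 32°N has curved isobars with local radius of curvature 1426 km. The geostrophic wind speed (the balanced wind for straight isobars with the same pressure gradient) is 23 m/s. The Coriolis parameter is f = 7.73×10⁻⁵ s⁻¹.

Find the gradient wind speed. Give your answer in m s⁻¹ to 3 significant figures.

32.7 m s⁻¹

Around a high, pressure-gradient force acts outward with centrifugal, so Coriolis balances both:
fV = (1/ρ)|∂P/∂n| + V²/R  →  V² − fR·V + fR·V_g = 0
With fR = 7.73×10⁻⁵ × 1426×10³ m = 110 m/s:
V = [fR − √((fR)² − 4 fR V_g)]/2 = [110 − √(110² − 4×110×23)]/2 = 32.7 m/s
Supergeostrophic (V > V_g = 23 m/s), as expected around a high.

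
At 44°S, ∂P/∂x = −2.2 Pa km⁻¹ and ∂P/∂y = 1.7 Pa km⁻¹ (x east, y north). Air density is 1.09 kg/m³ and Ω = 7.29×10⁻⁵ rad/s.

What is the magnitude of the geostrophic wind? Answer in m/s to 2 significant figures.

25 m/s

Coriolis parameter at 44°S:
f = 2Ω sin φ = 2 × 7.29×10⁻⁵ × sin 44° = 1.01×10⁻⁴ s⁻¹
In the Southern Hemisphere f is negative: f = −1.01×10⁻⁴ s⁻¹.
Component geostrophic relations (x east, y north):
u_g = −(1/(fρ)) ∂P/∂y,  v_g = (1/(fρ)) ∂P/∂x
u_g = −(1.7×10⁻³)/(−1.01×10⁻⁴ × 1.09) = 15.4 m/s;  v_g = (−2.2×10⁻³)/(−1.01×10⁻⁴ × 1.09) = 19.9 m/s
|V_g| = √(u_g² + v_g²) = 25.2 m/s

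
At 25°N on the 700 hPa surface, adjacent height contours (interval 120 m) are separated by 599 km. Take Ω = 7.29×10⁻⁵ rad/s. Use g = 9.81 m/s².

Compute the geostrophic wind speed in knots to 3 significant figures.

Coriolis parameter at 25°N:
f = 2Ω sin φ = 2 × 7.29×10⁻⁵ × sin 25° = 6.16×10⁻⁵ s⁻¹
Height gradient: |∂Z/∂n| = 120 m / 599000 m = 2.00×10⁻⁴
On a pressure surface, geostrophic balance gives V_g = (g/f)|∂Z/∂n|:
V_g = 9.81 × 2.00×10⁻⁴ / 6.16×10⁻⁵ = 31.9 m/s
Converting: 31.9 m/s × 1.944 = 62.0 knots

62.0 knots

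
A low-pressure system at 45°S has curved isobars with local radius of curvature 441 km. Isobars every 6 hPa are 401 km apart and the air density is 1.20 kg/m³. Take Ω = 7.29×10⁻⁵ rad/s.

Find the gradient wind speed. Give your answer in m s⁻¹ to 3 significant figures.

9.93 m s⁻¹

Coriolis parameter at 45°S:
f = 2Ω sin φ = 2 × 7.29×10⁻⁵ × sin 45° = 1.03×10⁻⁴ s⁻¹
Pressure gradient: |∂P/∂n| = 600 Pa / 401000 m = 1.50×10⁻³ Pa/m
Geostrophic speed: V_g = |∂P/∂n|/(fρ) = 1.50×10⁻³/(1.03×10⁻⁴ × 1.20) = 12.1 m/s
Around a low, centrifugal force acts outward with Coriolis, so pressure-gradient force balances both:
(1/ρ)|∂P/∂n| = fV + V²/R  →  V² + fR·V − fR·V_g = 0
With fR = 1.03×10⁻⁴ × 441×10³ m = 45.5 m/s:
V = [−fR + √((fR)² + 4 fR V_g)]/2 = [−45.5 + √(45.5² + 4×45.5×12.1)]/2 = 9.93 m/s
Subgeostrophic (V < V_g = 12.1 m/s), as expected around a low.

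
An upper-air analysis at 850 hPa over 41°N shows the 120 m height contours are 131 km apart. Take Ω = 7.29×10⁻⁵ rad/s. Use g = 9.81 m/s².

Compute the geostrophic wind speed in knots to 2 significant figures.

180 knots

Coriolis parameter at 41°N:
f = 2Ω sin φ = 2 × 7.29×10⁻⁵ × sin 41° = 9.57×10⁻⁵ s⁻¹
Height gradient: |∂Z/∂n| = 120 m / 131000 m = 9.16×10⁻⁴
On a pressure surface, geostrophic balance gives V_g = (g/f)|∂Z/∂n|:
V_g = 9.81 × 9.16×10⁻⁴ / 9.57×10⁻⁵ = 93.9 m/s
Converting: 93.9 m/s × 1.944 = 180 knots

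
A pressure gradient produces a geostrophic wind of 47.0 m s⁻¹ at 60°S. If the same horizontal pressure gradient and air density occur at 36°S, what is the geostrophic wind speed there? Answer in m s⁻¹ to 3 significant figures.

With the same pressure gradient and density, V_g ∝ 1/f ∝ 1/sin φ.
V₂ = V₁ · sin φ₁ / sin φ₂ = 47.0 × sin 60° / sin 36°
V₂ = 47.0 × 0.8660/0.5878 = 69.2 m s⁻¹

69.2 m s⁻¹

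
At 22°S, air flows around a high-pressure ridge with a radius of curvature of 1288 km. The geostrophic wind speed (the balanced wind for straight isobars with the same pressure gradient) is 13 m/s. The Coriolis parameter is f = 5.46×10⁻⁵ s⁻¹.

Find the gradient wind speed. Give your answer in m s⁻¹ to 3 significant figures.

17.2 m s⁻¹

Around a high, pressure-gradient force acts outward with centrifugal, so Coriolis balances both:
fV = (1/ρ)|∂P/∂n| + V²/R  →  V² − fR·V + fR·V_g = 0
With fR = 5.46×10⁻⁵ × 1288×10³ m = 70.3 m/s:
V = [fR − √((fR)² − 4 fR V_g)]/2 = [70.3 − √(70.3² − 4×70.3×13)]/2 = 17.2 m/s
Supergeostrophic (V > V_g = 13 m/s), as expected around a high.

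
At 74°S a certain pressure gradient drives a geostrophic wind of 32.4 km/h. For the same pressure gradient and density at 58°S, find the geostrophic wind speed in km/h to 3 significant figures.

With the same pressure gradient and density, V_g ∝ 1/f ∝ 1/sin φ.
V₂ = V₁ · sin φ₁ / sin φ₂ = 32.4 × sin 74° / sin 58°
V₂ = 32.4 × 0.9613/0.8480 = 36.7 km/h

36.7 km/h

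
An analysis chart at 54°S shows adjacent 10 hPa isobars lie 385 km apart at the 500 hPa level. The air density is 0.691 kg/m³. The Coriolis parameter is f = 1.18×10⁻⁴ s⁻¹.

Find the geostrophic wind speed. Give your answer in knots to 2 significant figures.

Pressure gradient: |∂P/∂n| = 1000 Pa / 385000 m = 2.60×10⁻³ Pa/m
Geostrophic balance (pressure-gradient force = Coriolis force):
V_g = (1/(fρ)) |∂P/∂n| = 2.60×10⁻³ / (1.18×10⁻⁴ × 0.691) = 31.9 m/s
Converting: 31.9 m/s × 1.944 = 62 knots

62 knots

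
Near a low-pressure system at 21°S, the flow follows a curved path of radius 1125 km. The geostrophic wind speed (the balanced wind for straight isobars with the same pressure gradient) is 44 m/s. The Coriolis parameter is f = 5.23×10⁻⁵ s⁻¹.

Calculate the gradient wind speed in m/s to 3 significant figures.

Around a low, centrifugal force acts outward with Coriolis, so pressure-gradient force balances both:
(1/ρ)|∂P/∂n| = fV + V²/R  →  V² + fR·V − fR·V_g = 0
With fR = 5.23×10⁻⁵ × 1125×10³ m = 58.8 m/s:
V = [−fR + √((fR)² + 4 fR V_g)]/2 = [−58.8 + √(58.8² + 4×58.8×44)]/2 = 29.4 m/s
Subgeostrophic (V < V_g = 44 m/s), as expected around a low.

29.4 m/s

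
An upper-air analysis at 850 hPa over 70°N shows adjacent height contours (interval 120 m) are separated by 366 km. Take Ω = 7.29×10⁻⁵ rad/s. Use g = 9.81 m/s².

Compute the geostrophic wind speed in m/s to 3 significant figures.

23.5 m/s

Coriolis parameter at 70°N:
f = 2Ω sin φ = 2 × 7.29×10⁻⁵ × sin 70° = 1.37×10⁻⁴ s⁻¹
Height gradient: |∂Z/∂n| = 120 m / 366000 m = 3.28×10⁻⁴
On a pressure surface, geostrophic balance gives V_g = (g/f)|∂Z/∂n|:
V_g = 9.81 × 3.28×10⁻⁴ / 1.37×10⁻⁴ = 23.5 m/s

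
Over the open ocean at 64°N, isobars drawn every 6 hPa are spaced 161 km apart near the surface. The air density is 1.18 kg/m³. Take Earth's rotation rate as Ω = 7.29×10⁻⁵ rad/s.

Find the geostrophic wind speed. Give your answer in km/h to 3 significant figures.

Coriolis parameter at 64°N:
f = 2Ω sin φ = 2 × 7.29×10⁻⁵ × sin 64° = 1.31×10⁻⁴ s⁻¹
Pressure gradient: |∂P/∂n| = 600 Pa / 161000 m = 3.73×10⁻³ Pa/m
Geostrophic balance (pressure-gradient force = Coriolis force):
V_g = (1/(fρ)) |∂P/∂n| = 3.73×10⁻³ / (1.31×10⁻⁴ × 1.18) = 24.1 m/s
Converting: 24.1 m/s × 3.6 = 86.8 km/h

86.8 km/h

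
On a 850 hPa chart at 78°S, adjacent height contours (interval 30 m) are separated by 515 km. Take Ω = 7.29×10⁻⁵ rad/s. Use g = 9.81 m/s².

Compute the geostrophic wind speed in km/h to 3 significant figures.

Coriolis parameter at 78°S:
f = 2Ω sin φ = 2 × 7.29×10⁻⁵ × sin 78° = 1.43×10⁻⁴ s⁻¹
Height gradient: |∂Z/∂n| = 30 m / 515000 m = 5.83×10⁻⁵
On a pressure surface, geostrophic balance gives V_g = (g/f)|∂Z/∂n|:
V_g = 9.81 × 5.83×10⁻⁵ / 1.43×10⁻⁴ = 4.01 m/s
Converting: 4.01 m/s × 3.6 = 14.4 km/h

14.4 km/h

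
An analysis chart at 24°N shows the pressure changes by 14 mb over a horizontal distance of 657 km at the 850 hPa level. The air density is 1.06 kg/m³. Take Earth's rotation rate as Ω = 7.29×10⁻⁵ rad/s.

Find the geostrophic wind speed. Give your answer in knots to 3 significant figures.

Coriolis parameter at 24°N:
f = 2Ω sin φ = 2 × 7.29×10⁻⁵ × sin 24° = 5.93×10⁻⁵ s⁻¹
Pressure gradient: |∂P/∂n| = 1400 Pa / 657000 m = 2.13×10⁻³ Pa/m
Geostrophic balance (pressure-gradient force = Coriolis force):
V_g = (1/(fρ)) |∂P/∂n| = 2.13×10⁻³ / (5.93×10⁻⁵ × 1.06) = 33.9 m/s
Converting: 33.9 m/s × 1.944 = 65.9 knots

65.9 knots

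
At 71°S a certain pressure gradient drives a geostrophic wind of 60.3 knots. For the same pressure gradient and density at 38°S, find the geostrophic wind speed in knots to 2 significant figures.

93 knots

With the same pressure gradient and density, V_g ∝ 1/f ∝ 1/sin φ.
V₂ = V₁ · sin φ₁ / sin φ₂ = 60.3 × sin 71° / sin 38°
V₂ = 60.3 × 0.9455/0.6157 = 93 knots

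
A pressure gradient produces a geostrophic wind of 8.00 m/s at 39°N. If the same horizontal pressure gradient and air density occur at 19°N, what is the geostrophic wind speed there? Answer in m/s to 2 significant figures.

15 m/s

With the same pressure gradient and density, V_g ∝ 1/f ∝ 1/sin φ.
V₂ = V₁ · sin φ₁ / sin φ₂ = 8.00 × sin 39° / sin 19°
V₂ = 8.00 × 0.6293/0.3256 = 15 m/s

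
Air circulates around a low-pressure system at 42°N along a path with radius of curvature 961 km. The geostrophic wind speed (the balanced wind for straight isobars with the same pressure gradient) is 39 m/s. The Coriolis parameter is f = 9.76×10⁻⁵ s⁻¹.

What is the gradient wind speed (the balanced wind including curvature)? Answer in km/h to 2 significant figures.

110 km/h

Around a low, centrifugal force acts outward with Coriolis, so pressure-gradient force balances both:
(1/ρ)|∂P/∂n| = fV + V²/R  →  V² + fR·V − fR·V_g = 0
With fR = 9.76×10⁻⁵ × 961×10³ m = 93.8 m/s:
V = [−fR + √((fR)² + 4 fR V_g)]/2 = [−93.8 + √(93.8² + 4×93.8×39)]/2 = 29.6 m/s
Subgeostrophic (V < V_g = 39 m/s), as expected around a low.
Converting: 29.6 m/s × 3.6 = 110 km/h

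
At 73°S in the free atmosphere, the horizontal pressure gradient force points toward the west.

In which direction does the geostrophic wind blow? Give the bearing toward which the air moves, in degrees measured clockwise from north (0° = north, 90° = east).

180°

The pressure-gradient force points toward the west (bearing 270°).
Geostrophic balance: in the Southern Hemisphere the Coriolis force deflects motion to the left, so the geostrophic wind blows 90° to the left of the pressure-gradient force (low pressure on the right).
Rotating 270° by 90° counterclockwise gives 180° — the wind blows toward the south.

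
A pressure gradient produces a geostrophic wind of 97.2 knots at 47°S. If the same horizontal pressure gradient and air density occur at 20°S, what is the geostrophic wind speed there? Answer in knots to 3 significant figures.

208 knots

With the same pressure gradient and density, V_g ∝ 1/f ∝ 1/sin φ.
V₂ = V₁ · sin φ₁ / sin φ₂ = 97.2 × sin 47° / sin 20°
V₂ = 97.2 × 0.7314/0.3420 = 208 knots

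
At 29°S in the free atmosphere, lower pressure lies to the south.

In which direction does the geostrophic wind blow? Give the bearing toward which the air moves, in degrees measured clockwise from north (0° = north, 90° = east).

The pressure-gradient force points toward the south (bearing 180°).
Geostrophic balance: in the Southern Hemisphere the Coriolis force deflects motion to the left, so the geostrophic wind blows 90° to the left of the pressure-gradient force (low pressure on the right).
Rotating 180° by 90° counterclockwise gives 090° — the wind blows toward the east.

090°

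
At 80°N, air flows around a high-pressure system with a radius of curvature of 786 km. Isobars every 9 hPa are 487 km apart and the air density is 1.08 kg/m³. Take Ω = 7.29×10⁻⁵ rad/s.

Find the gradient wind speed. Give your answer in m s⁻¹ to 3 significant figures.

13.5 m s⁻¹

Coriolis parameter at 80°N:
f = 2Ω sin φ = 2 × 7.29×10⁻⁵ × sin 80° = 1.44×10⁻⁴ s⁻¹
Pressure gradient: |∂P/∂n| = 900 Pa / 487000 m = 1.85×10⁻³ Pa/m
Geostrophic speed: V_g = |∂P/∂n|/(fρ) = 1.85×10⁻³/(1.44×10⁻⁴ × 1.08) = 11.9 m/s
Around a high, pressure-gradient force acts outward with centrifugal, so Coriolis balances both:
fV = (1/ρ)|∂P/∂n| + V²/R  →  V² − fR·V + fR·V_g = 0
With fR = 1.44×10⁻⁴ × 786×10³ m = 113 m/s:
V = [fR − √((fR)² − 4 fR V_g)]/2 = [113 − √(113² − 4×113×11.9)]/2 = 13.5 m/s
Supergeostrophic (V > V_g = 11.9 m/s), as expected around a high.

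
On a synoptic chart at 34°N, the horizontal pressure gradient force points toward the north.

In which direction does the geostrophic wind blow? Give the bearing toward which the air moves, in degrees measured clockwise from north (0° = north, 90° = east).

090°

The pressure-gradient force points toward the north (bearing 000°).
Geostrophic balance: in the Northern Hemisphere the Coriolis force deflects motion to the right, so the geostrophic wind blows 90° to the right of the pressure-gradient force (low pressure on the left).
Rotating 000° by 90° clockwise gives 090° — the wind blows toward the east.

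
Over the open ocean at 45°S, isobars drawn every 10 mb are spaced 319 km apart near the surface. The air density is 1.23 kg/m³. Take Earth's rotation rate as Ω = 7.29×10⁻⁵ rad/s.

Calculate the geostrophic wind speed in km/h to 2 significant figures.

89 km/h

Coriolis parameter at 45°S:
f = 2Ω sin φ = 2 × 7.29×10⁻⁵ × sin 45° = 1.03×10⁻⁴ s⁻¹
Pressure gradient: |∂P/∂n| = 1000 Pa / 319000 m = 3.13×10⁻³ Pa/m
Geostrophic balance (pressure-gradient force = Coriolis force):
V_g = (1/(fρ)) |∂P/∂n| = 3.13×10⁻³ / (1.03×10⁻⁴ × 1.23) = 24.7 m/s
Converting: 24.7 m/s × 3.6 = 89 km/h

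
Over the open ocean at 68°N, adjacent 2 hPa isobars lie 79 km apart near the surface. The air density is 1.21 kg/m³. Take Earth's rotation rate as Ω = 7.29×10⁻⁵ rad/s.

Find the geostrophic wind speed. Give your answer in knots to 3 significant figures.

30.1 knots

Coriolis parameter at 68°N:
f = 2Ω sin φ = 2 × 7.29×10⁻⁵ × sin 68° = 1.35×10⁻⁴ s⁻¹
Pressure gradient: |∂P/∂n| = 200 Pa / 79000 m = 2.53×10⁻³ Pa/m
Geostrophic balance (pressure-gradient force = Coriolis force):
V_g = (1/(fρ)) |∂P/∂n| = 2.53×10⁻³ / (1.35×10⁻⁴ × 1.21) = 15.5 m/s
Converting: 15.5 m/s × 1.944 = 30.1 knots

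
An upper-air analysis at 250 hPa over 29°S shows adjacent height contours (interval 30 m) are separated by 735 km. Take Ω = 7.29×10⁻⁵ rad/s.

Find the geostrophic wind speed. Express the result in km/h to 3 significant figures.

20.4 km/h

Coriolis parameter at 29°S:
f = 2Ω sin φ = 2 × 7.29×10⁻⁵ × sin 29° = 7.07×10⁻⁵ s⁻¹
Height gradient: |∂Z/∂n| = 30 m / 735000 m = 4.08×10⁻⁵
On a pressure surface, geostrophic balance gives V_g = (g/f)|∂Z/∂n|:
V_g = 9.81 × 4.08×10⁻⁵ / 7.07×10⁻⁵ = 5.66 m/s
Converting: 5.66 m/s × 3.6 = 20.4 km/h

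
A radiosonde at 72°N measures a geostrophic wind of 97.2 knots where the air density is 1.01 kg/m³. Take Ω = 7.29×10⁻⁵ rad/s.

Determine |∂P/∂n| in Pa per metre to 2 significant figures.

7.0×10⁻³ Pa/m

Coriolis parameter at 72°N:
f = 2Ω sin φ = 2 × 7.29×10⁻⁵ × sin 72° = 1.39×10⁻⁴ s⁻¹
Wind speed in SI: 97.2 knots = 50.0 m/s
Geostrophic balance rearranged: |∂P/∂n| = f ρ V_g
|∂P/∂n| = 1.39×10⁻⁴ × 1.01 × 50.0 = 7.00×10⁻³ Pa/m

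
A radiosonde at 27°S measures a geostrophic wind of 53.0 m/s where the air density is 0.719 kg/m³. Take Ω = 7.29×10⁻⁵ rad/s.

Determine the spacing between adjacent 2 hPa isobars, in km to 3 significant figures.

Coriolis parameter at 27°S:
f = 2Ω sin φ = 2 × 7.29×10⁻⁵ × sin 27° = 6.62×10⁻⁵ s⁻¹
Geostrophic balance rearranged: |∂P/∂n| = f ρ V_g
|∂P/∂n| = 6.62×10⁻⁵ × 0.719 × 53.0 = 2.52×10⁻³ Pa/m
Isobar spacing: Δn = ΔP/|∂P/∂n| = 200 Pa / 2.52×10⁻³ Pa/m = 79290 m ≈ 79.3 km

79.3 km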